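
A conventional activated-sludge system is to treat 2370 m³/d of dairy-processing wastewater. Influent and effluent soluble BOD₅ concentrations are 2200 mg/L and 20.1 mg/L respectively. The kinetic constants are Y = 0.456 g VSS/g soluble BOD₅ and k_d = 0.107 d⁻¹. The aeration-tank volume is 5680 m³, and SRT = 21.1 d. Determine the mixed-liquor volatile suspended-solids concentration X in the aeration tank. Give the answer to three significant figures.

Solving the biomass balance for X: X = Y Q (S₀−S) θ_c / [V (1+k_d θ_c)] = 0.456 × 2370 × (2200 − 20.1) × 21.1 / [5680 × (1 + 0.107 × 21.1)] = 2686 mg/L.

X ≈ 2690 mg/L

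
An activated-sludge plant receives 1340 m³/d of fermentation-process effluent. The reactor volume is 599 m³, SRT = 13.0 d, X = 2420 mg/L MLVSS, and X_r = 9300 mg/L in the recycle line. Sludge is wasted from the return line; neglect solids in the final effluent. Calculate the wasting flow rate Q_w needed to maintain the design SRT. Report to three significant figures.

Q_w ≈ 12.0 m³/d

Wasting from the return line (neglecting effluent solids): Q_w = V·X / (θ_c·X_r) = 599.0 × 2420 / (13.0 × 9300) = 11.99 m³/d.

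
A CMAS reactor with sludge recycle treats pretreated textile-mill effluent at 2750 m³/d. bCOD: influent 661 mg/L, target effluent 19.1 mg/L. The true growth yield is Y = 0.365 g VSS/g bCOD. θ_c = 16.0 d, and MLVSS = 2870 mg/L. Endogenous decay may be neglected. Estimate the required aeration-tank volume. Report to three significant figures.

V ≈ 3590 m³

With k_d = 0 the design equation reduces to V = Y Q (S₀−S) θ_c / X = 0.365 × 2750 × (661 − 19.1) × 16.0 / 2870 = 3592 m³.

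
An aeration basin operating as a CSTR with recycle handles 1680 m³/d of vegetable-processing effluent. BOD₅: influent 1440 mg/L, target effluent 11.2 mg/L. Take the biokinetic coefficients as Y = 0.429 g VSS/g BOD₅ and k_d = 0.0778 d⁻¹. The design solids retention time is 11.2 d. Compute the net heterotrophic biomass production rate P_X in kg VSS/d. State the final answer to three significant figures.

P_X ≈ 550 kg VSS/d

Observed yield with endogenous decay: Y_obs = Y / (1 + k_d·θ_c) = 0.429 / (1 + 0.0778 × 11.2) = 0.429 / 1.871 = 0.2292 g VSS/g BOD₅.
Q·(S₀ − S) = 1680 × (1440 − 11.2) × 10⁻³ = 2400 kg/d removed.
Biomass produced: P_X = Y_obs·Q·ΔS = 0.2292 × 2400 ≈ 550.3 kg VSS/d.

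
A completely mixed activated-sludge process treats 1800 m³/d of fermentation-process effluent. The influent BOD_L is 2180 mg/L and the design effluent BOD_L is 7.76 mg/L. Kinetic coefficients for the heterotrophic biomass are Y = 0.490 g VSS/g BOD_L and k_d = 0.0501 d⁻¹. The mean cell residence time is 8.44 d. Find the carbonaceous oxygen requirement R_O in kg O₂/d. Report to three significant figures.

R_O ≈ 2000 kg O₂/d

The observed yield is Y_obs = Y/(1 + k_d·θ_c) = 0.490 / (1 + 0.0501 × 8.44) = 0.490 / 1.423 = 0.3444 g VSS per g BOD_L removed.
Substrate removed = Q·(S₀ − S) = 1800 m³/d × (2180 − 7.76) g/m³ = 3.91×10^6 g/d = 3910 kg/d.
Net sludge production P_X = 0.3444 × 3910 = 1347 kg VSS/d.
Carbonaceous O₂ demand = substrate oxidised − cell-mass equivalent = 3910 − 1.42 × 1347 = 1998 kg O₂/d.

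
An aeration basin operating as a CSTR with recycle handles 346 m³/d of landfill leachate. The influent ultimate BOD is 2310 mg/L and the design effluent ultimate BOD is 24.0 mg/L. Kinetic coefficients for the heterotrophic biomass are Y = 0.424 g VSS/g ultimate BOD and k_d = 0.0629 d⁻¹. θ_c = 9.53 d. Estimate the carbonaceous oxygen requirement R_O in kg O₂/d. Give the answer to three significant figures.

R_O ≈ 493 kg O₂/d

The observed yield is Y_obs = Y/(1 + k_d·θ_c) = 0.424 / (1 + 0.0629 × 9.53) = 0.424 / 1.599 = 0.2651 g VSS per g ultimate BOD removed.
Q·(S₀ − S) = 346 × (2310 − 24.0) × 10⁻³ = 791.0 kg/d removed.
Biomass synthesised: P_X = Y_obs × 791.0 = 209.7 kg VSS/d.
R_O = Q·ΔS − 1.42 P_X = 791.0 − 297.7 = 493.2 kg O₂/d.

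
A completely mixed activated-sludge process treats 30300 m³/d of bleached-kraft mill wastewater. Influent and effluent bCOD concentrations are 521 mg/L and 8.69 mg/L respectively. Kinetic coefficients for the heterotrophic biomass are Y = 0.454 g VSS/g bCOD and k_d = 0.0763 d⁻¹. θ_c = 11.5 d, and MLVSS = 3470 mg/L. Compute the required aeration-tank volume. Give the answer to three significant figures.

From the SRT design equation V = Y Q (S₀−S) θ_c / [X (1 + k_d θ_c)] = 0.454 × 30300 × (521 − 8.69) × 11.5 / [3470 × (1 + 0.0763 × 11.5)] = 8.1×10^7 / 6515 = 12440 m³.

V ≈ 12400 m³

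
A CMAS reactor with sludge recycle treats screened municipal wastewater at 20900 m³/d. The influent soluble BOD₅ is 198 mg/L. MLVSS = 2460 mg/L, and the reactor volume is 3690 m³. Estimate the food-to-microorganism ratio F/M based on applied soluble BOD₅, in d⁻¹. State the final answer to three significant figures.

Food-to-microorganism ratio F/M = Q S₀ / (V X) = 20900 × 198 / (3690 × 2460) = 0.4559 d⁻¹.

F/M ≈ 0.456 d⁻¹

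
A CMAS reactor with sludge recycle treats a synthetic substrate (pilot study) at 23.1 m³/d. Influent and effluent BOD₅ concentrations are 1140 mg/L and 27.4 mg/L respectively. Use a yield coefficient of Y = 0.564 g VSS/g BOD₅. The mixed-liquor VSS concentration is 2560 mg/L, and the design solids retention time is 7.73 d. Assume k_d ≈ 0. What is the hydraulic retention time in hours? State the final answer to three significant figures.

τ ≈ 45.5 h

V·X = Y·Q·ΔS·θ_c gives V = 0.564 × 23.1 × (1140 − 27.4) × 7.73 / 2560 = 43.77 m³.
Hydraulic retention time τ = V/Q = 43.77 / 23.1 = 1.895 d = 45.47 h.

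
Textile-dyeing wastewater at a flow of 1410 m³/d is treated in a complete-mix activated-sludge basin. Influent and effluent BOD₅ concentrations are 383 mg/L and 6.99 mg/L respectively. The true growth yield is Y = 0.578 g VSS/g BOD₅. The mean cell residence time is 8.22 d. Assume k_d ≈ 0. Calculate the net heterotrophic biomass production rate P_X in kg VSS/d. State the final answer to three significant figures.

With endogenous decay neglected, the observed yield equals the true yield: Y_obs = Y = 0.578 g VSS/g BOD₅.
ΔS = 383 − 6.99 = 376.0 mg/L, so the substrate removal rate is 1410 × 376.0/1000 = 530.2 kg BOD₅/d.
P_X = Y_obs · Q(S₀ − S) = 0.5780 × 530.2 = 306.4 kg VSS/d.

P_X ≈ 306 kg VSS/d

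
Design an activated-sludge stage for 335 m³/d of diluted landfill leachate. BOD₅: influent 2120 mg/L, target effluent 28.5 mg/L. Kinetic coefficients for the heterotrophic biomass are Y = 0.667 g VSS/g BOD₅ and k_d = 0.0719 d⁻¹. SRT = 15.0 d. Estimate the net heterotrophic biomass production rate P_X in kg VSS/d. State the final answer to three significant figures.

Observed yield with endogenous decay: Y_obs = Y / (1 + k_d·θ_c) = 0.667 / (1 + 0.0719 × 15.0) = 0.667 / 2.079 = 0.3209 g VSS/g BOD₅.
Substrate removed = Q·(S₀ − S) = 335 m³/d × (2120 − 28.5) g/m³ = 7.01×10^5 g/d = 700.7 kg/d.
P_X = Y_obs · Q(S₀ − S) = 0.3209 × 700.7 = 224.8 kg VSS/d.

P_X ≈ 225 kg VSS/d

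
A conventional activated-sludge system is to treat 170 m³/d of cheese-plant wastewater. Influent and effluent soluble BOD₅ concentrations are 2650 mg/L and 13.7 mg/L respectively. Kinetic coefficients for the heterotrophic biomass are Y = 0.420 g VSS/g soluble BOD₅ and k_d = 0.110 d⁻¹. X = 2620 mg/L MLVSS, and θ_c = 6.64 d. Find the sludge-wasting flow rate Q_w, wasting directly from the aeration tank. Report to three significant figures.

Q_w ≈ 41.5 m³/d

Steady-state biomass mass balance: V·X·(1 + k_d·θ_c) = Y·Q·(S₀ − S)·θ_c, so V = 0.420 × 170 × (2650 − 13.7) × 6.64 / [2620 × (1 + 0.110 × 6.64)] = 1.25×10^6 / 4534 = 275.7 m³.
Wasting from the aeration tank: Q_w = V / θ_c = 275.7 / 6.64 = 41.52 m³/d.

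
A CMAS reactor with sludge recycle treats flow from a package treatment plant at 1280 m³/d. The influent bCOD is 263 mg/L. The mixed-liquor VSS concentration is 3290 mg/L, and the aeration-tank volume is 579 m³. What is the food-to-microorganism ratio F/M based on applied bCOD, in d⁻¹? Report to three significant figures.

F/M = applied load / biomass = Q·S₀/(V·X) = 1280 × 263 / (579.0 × 3290) = 0.1767 d⁻¹.

F/M ≈ 0.177 d⁻¹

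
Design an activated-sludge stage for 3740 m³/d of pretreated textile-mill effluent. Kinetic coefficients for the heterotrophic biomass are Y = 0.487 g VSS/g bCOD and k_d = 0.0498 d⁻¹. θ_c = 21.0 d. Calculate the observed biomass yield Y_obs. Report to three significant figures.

Y_obs ≈ 0.238 g VSS/g bCOD

Correct the yield for decay: Y_obs = Y/(1 + k_d θ_c) = 0.487 / (1 + 0.0498 × 21.0) = 0.487 / 2.046 = 0.2380.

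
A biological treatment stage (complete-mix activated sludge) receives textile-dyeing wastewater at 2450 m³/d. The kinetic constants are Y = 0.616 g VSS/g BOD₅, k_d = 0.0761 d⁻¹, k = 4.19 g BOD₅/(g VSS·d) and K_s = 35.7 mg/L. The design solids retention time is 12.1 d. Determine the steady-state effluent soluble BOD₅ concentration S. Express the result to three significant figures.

S ≈ 2.34 mg/L

From the Monod/SRT balance for a CMAS, S = K_s·(1+k_d θ_c)/[θ_c·(Y k − k_d) − 1] = 35.7 × (1 + 0.0761 × 12.1) / [12.1 × (0.616 × 4.19 − 0.0761) − 1] = 68.57 / 29.31 = 2.340 mg/L.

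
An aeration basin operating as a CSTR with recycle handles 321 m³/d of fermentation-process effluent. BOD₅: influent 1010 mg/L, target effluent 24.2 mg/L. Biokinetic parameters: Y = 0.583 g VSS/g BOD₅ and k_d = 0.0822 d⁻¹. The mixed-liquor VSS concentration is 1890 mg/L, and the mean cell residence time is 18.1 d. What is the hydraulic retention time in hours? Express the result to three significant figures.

Rearranging the biomass balance for a CMAS with decay, V = Y·Q·ΔS·θ_c / [X·(1+k_d θ_c)] = 0.583 × 321 × (1010 − 24.2) × 18.1 / [1890 × (1 + 0.0822 × 18.1)] = 3.34×10^6 / 4702 = 710.2 m³.
τ = V/Q = 710.2/321 = 2.212 d, or 53.10 h.

τ ≈ 53.1 h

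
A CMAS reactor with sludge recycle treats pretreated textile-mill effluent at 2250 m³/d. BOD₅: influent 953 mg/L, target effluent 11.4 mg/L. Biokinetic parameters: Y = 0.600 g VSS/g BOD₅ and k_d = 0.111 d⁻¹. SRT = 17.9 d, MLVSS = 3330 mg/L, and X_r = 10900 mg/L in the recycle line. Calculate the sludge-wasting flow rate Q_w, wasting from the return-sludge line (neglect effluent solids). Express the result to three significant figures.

Rearranging the biomass balance for a CMAS with decay, V = Y·Q·ΔS·θ_c / [X·(1+k_d θ_c)] = 0.600 × 2250 × (953 − 11.4) × 17.9 / [3330 × (1 + 0.111 × 17.9)] = 2.28×10^7 / 9946 = 2288 m³.
Q_w = (V·X)/(θ_c X_r) = 2288 × 3330 / (17.9 × 10900) = 39.04 m³/d.

Q_w ≈ 39.0 m³/d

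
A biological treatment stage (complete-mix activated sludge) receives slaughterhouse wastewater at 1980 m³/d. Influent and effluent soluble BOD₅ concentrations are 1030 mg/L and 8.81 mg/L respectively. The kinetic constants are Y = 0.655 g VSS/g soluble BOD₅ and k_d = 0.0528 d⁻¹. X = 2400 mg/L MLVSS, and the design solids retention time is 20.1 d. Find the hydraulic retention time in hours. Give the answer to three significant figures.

From the SRT design equation V = Y Q (S₀−S) θ_c / [X (1 + k_d θ_c)] = 0.655 × 1980 × (1030 − 8.81) × 20.1 / [2400 × (1 + 0.0528 × 20.1)] = 2.66×10^7 / 4947 = 5381 m³.
Hydraulic retention time τ = V/Q = 5381 / 1980 = 2.718 d = 65.22 h.

τ ≈ 65.2 h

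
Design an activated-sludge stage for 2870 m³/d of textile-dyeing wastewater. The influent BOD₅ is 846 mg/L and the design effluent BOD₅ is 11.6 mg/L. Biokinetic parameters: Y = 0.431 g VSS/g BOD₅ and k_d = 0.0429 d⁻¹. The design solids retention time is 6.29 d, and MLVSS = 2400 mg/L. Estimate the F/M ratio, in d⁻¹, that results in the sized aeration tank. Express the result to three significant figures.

Rearranging the biomass balance for a CMAS with decay, V = Y·Q·ΔS·θ_c / [X·(1+k_d θ_c)] = 0.431 × 2870 × (846 − 11.6) × 6.29 / [2400 × (1 + 0.0429 × 6.29)] = 6.49×10^6 / 3048 = 2130 m³.
Food-to-microorganism ratio F/M = Q S₀ / (V X) = 2870 × 846 / (2130 × 2400) = 0.4749 d⁻¹.

F/M ≈ 0.475 d⁻¹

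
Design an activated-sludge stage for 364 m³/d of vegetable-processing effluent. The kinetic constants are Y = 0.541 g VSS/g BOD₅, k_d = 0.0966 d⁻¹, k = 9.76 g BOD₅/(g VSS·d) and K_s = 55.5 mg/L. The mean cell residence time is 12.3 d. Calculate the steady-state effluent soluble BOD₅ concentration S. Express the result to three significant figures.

S ≈ 1.94 mg/L

For a completely mixed reactor with recycle the Lawrence–McCarty relation gives S = K_s·(1 + k_d·θ_c) / [θ_c·(Y·k − k_d) − 1] = 55.5 × (1 + 0.0966 × 12.3) / [12.3 × (0.541 × 9.76 − 0.0966) − 1] = 121.4 / 62.76 = 1.935 mg/L.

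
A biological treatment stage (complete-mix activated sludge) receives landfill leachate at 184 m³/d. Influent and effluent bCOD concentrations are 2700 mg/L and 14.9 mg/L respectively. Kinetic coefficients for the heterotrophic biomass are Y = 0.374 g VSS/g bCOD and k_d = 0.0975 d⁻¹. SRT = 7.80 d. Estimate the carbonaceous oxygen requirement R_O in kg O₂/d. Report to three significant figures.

R_O ≈ 345 kg O₂/d

The observed yield is Y_obs = Y/(1 + k_d·θ_c) = 0.374 / (1 + 0.0975 × 7.80) = 0.374 / 1.760 = 0.2124 g VSS per g bCOD removed.
Mass of bCOD removed per day: Q(S₀ − S) = 184 × 2685 g/m³ = 494.1 kg/d.
P_X = Y_obs·Q·(S₀ − S) = 0.2124 × 494.1 = 105.0 kg VSS/d.
Carbonaceous O₂ demand = substrate oxidised − cell-mass equivalent = 494.1 − 1.42 × 105.0 = 345.0 kg O₂/d.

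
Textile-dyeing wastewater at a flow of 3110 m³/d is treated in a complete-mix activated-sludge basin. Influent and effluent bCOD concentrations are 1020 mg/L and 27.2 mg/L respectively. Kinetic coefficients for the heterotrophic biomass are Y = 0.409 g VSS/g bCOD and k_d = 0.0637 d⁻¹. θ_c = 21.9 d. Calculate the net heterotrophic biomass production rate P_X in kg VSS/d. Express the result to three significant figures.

P_X ≈ 527 kg VSS/d

Correct the yield for decay: Y_obs = Y/(1 + k_d θ_c) = 0.409 / (1 + 0.0637 × 21.9) = 0.409 / 2.395 = 0.1708.
Mass of bCOD removed per day: Q(S₀ − S) = 3110 × 992.8 g/m³ = 3088 kg/d.
P_X = Y_obs · Q(S₀ − S) = 0.1708 × 3088 = 527.3 kg VSS/d.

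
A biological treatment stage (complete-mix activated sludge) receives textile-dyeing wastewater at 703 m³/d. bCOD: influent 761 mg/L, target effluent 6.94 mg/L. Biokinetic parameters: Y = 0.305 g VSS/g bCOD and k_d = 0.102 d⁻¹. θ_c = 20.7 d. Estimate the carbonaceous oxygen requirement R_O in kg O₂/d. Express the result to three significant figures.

R_O ≈ 456 kg O₂/d

Observed yield with endogenous decay: Y_obs = Y / (1 + k_d·θ_c) = 0.305 / (1 + 0.102 × 20.7) = 0.305 / 3.111 = 0.09803 g VSS/g bCOD.
Mass of bCOD removed per day: Q(S₀ − S) = 703 × 754.1 g/m³ = 530.1 kg/d.
P_X = Y_obs·Q·(S₀ − S) = 0.09803 × 530.1 = 51.96 kg VSS/d.
Carbonaceous O₂ demand = substrate oxidised − cell-mass equivalent = 530.1 − 1.42 × 51.96 = 456.3 kg O₂/d.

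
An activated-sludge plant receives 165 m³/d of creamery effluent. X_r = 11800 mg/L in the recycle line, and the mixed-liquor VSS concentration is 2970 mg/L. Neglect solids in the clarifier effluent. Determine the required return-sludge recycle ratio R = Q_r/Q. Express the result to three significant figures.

R ≈ 0.336

Solids balance on the clarifier gives (1+R)X = R·X_r, so R = X/(X_r − X) = 2970 / (11800 − 2970) = 0.3364.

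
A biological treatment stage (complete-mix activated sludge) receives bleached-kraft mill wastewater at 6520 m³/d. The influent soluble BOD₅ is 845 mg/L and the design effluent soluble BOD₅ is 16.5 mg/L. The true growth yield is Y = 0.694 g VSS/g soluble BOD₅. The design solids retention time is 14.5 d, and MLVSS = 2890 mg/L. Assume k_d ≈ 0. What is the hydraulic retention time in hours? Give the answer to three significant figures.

V·X = Y·Q·ΔS·θ_c gives V = 0.694 × 6520 × (845 − 16.5) × 14.5 / 2890 = 18809 m³.
Hydraulic retention time τ = V/Q = 18809 / 6520 = 2.885 d = 69.24 h.

τ ≈ 69.2 h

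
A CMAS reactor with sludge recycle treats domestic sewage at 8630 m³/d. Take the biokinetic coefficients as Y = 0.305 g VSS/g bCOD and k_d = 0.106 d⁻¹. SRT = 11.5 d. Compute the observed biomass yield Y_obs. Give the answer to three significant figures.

Correct the yield for decay: Y_obs = Y/(1 + k_d θ_c) = 0.305 / (1 + 0.106 × 11.5) = 0.305 / 2.219 = 0.1374.

Y_obs ≈ 0.137 g VSS/g bCOD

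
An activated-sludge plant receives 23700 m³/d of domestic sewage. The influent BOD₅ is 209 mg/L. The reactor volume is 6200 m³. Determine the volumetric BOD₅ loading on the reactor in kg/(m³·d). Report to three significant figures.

Applied BOD₅ load per unit volume = Q·S₀/V = (23700 × 209/1000)/6200 = 0.7989 kg BOD₅·m⁻³·d⁻¹.

L_v ≈ 0.799 kg BOD₅/(m³·d)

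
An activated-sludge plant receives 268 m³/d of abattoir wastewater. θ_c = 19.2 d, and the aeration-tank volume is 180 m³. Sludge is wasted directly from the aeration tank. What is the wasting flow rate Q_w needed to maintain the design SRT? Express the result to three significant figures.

Q_w ≈ 9.38 m³/d

For wasting at MLVSS concentration, Q_w = V/θ_c = 180.0/19.2 = 9.375 m³/d.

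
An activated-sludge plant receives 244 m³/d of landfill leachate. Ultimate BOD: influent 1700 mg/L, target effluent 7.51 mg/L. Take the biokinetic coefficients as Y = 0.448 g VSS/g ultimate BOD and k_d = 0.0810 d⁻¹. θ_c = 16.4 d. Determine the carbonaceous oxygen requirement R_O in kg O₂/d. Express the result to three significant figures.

R_O ≈ 300 kg O₂/d

The observed yield is Y_obs = Y/(1 + k_d·θ_c) = 0.448 / (1 + 0.0810 × 16.4) = 0.448 / 2.328 = 0.1924 g VSS per g ultimate BOD removed.
Substrate removed = Q·(S₀ − S) = 244 m³/d × (1700 − 7.51) g/m³ = 4.13×10^5 g/d = 413.0 kg/d.
P_X = Y_obs·Q·(S₀ − S) = 0.1924 × 413.0 = 79.46 kg VSS/d.
R_O = Q·(S₀ − S) − 1.42·P_X = 413.0 − 1.42 × 79.46 = 300.1 kg O₂/d.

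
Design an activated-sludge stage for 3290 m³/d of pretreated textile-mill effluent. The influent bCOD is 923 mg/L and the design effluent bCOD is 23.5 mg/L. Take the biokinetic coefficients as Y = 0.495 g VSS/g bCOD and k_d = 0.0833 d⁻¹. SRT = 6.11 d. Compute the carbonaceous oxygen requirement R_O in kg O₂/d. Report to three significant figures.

Correct the yield for decay: Y_obs = Y/(1 + k_d θ_c) = 0.495 / (1 + 0.0833 × 6.11) = 0.495 / 1.509 = 0.3280.
Mass of bCOD removed per day: Q(S₀ − S) = 3290 × 899.5 g/m³ = 2959 kg/d.
Net sludge production P_X = 0.3280 × 2959 = 970.8 kg VSS/d.
R_O = Q·(S₀ − S) − 1.42·P_X = 2959 − 1.42 × 970.8 = 1581 kg O₂/d.

R_O ≈ 1580 kg O₂/d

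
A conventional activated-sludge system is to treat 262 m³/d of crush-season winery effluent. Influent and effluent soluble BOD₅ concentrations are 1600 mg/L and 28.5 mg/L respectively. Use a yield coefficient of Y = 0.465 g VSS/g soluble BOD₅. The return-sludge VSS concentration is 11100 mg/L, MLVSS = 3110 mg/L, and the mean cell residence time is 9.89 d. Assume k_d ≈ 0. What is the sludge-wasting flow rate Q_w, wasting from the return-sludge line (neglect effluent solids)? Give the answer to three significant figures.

Q_w ≈ 17.2 m³/d

V·X = Y·Q·ΔS·θ_c gives V = 0.465 × 262 × (1600 − 28.5) × 9.89 / 3110 = 608.8 m³.
Wasting from the return line (neglecting effluent solids): Q_w = V·X / (θ_c·X_r) = 608.8 × 3110 / (9.89 × 11100) = 17.25 m³/d.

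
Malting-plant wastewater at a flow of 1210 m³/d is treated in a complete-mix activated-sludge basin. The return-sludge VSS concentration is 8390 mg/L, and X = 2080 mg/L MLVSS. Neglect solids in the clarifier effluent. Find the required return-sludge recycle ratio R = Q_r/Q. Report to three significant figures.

Solids balance on the clarifier gives (1+R)X = R·X_r, so R = X/(X_r − X) = 2080 / (8390 − 2080) = 0.3296.

R ≈ 0.330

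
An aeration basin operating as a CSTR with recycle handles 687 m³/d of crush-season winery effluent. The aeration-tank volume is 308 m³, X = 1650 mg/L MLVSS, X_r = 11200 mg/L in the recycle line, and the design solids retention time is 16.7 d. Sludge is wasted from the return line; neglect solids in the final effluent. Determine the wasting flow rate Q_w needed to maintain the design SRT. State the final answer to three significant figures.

θ_c = V·X/(Q_w·X_r) when wasting from the recycle, so Q_w = V·X/(θ_c·X_r) = 308.0 × 1650 / (16.7 × 11200) = 2.717 m³/d.

Q_w ≈ 2.72 m³/d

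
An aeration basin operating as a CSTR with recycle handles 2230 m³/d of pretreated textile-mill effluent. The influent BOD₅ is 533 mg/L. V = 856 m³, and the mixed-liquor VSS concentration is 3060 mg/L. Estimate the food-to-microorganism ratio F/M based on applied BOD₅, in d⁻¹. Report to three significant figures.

F/M = Q·S₀ / (V·X) = 2230 × 533 / (856.0 × 3060) = 0.4538 g BOD₅·(g VSS·d)⁻¹.

F/M ≈ 0.454 d⁻¹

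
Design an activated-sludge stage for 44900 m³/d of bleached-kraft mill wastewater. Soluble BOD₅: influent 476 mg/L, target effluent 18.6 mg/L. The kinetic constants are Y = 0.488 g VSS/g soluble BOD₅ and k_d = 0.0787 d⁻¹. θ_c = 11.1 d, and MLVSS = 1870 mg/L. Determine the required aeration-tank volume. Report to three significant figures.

From the SRT design equation V = Y Q (S₀−S) θ_c / [X (1 + k_d θ_c)] = 0.488 × 44900 × (476 − 18.6) × 11.1 / [1870 × (1 + 0.0787 × 11.1)] = 1.11×10^8 / 3504 = 31752 m³.

V ≈ 31800 m³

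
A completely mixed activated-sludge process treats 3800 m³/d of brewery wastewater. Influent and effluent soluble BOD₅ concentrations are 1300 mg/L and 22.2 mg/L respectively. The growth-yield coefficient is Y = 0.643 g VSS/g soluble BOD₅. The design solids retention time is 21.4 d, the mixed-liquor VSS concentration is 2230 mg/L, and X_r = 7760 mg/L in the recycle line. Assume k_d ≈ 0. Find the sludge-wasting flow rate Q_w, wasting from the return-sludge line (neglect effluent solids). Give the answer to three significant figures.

Q_w ≈ 402 m³/d

Biomass mass balance (decay neglected): V·X = Y·Q·(S₀ − S)·θ_c, so V = 0.643 × 3800 × (1300 − 22.2) × 21.4 / 2230 = 29962 m³.
Wasting from the return line (neglecting effluent solids): Q_w = V·X / (θ_c·X_r) = 29962 × 2230 / (21.4 × 7760) = 402.3 m³/d.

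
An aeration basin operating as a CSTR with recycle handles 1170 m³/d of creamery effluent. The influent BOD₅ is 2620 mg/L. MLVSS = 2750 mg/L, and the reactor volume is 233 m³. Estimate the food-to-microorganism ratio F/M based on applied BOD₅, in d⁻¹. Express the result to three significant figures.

F/M ≈ 4.78 d⁻¹

F/M = applied load / biomass = Q·S₀/(V·X) = 1170 × 2620 / (233.0 × 2750) = 4.784 d⁻¹.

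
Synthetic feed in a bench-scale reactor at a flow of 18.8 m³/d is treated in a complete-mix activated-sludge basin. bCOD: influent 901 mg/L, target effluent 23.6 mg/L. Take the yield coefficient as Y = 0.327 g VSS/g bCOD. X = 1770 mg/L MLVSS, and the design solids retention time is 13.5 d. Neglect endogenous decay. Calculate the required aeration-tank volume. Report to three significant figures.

Biomass mass balance (decay neglected): V·X = Y·Q·(S₀ − S)·θ_c, so V = 0.327 × 18.8 × (901 − 23.6) × 13.5 / 1770 = 41.14 m³.

V ≈ 41.1 m³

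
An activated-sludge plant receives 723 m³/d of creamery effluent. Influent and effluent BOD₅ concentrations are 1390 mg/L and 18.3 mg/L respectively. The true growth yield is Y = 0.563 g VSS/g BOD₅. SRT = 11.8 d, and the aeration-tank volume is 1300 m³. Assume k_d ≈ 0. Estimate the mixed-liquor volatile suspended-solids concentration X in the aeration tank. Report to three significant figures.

X = Y·Q·ΔS·θ_c / V = 0.563 × 723 × (1390 − 18.3) × 11.8 / 1300 = 5068 mg/L.

X ≈ 5070 mg/L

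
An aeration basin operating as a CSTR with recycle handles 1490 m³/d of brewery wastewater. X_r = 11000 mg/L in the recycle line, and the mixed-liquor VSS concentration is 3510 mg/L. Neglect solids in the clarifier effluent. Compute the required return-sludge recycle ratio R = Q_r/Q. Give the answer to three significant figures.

Solids balance on the clarifier gives (1+R)X = R·X_r, so R = X/(X_r − X) = 3510 / (11000 − 3510) = 0.4686.

R ≈ 0.469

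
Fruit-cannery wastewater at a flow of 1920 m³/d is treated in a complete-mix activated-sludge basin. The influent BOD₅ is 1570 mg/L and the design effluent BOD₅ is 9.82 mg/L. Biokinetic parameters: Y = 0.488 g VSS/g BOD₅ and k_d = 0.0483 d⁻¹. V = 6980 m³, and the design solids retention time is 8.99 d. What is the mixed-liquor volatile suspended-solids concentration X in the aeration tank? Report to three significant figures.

X ≈ 1310 mg/L

X = Y·Q·ΔS·θ_c / [V·(1 + k_d θ_c)] = 0.488 × 1920 × (1570 − 9.82) × 8.99 / [6980 × (1 + 0.0483 × 8.99)] = 1313 mg/L.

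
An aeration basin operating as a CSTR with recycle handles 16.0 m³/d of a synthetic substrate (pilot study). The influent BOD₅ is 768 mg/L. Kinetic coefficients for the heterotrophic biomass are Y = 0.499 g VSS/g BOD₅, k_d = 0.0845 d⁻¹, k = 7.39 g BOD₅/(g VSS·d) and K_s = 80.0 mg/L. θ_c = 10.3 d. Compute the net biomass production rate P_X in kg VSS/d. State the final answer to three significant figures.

P_X ≈ 3.26 kg VSS/d

Effluent substrate depends only on kinetics and SRT: S = K_s(1 + k_d θ_c) / [θ_c(Yk − k_d) − 1] = 80.0 × (1 + 0.0845 × 10.3) / [10.3 × (0.499 × 7.39 − 0.0845) − 1] = 149.6 / 36.11 = 4.143 mg/L.
Y_obs = Y / (1 + k_d θ_c) = 0.499 / (1 + 0.0845 × 10.3) = 0.499 / 1.870 = 0.2668.
Mass of BOD₅ removed per day: Q(S₀ − S) = 16.0 × 763.9 g/m³ = 12.22 kg/d.
So the net sludge growth is P_X = 0.2668 × 12.22 = 3.261 kg VSS/d.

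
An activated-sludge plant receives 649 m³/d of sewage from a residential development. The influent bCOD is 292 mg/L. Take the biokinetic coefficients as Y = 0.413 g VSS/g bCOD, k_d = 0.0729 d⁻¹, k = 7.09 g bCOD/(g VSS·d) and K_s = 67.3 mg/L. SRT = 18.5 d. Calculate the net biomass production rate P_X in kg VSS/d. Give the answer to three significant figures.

P_X ≈ 33.0 kg VSS/d

For a completely mixed reactor with recycle the Lawrence–McCarty relation gives S = K_s·(1 + k_d·θ_c) / [θ_c·(Y·k − k_d) − 1] = 67.3 × (1 + 0.0729 × 18.5) / [18.5 × (0.413 × 7.09 − 0.0729) − 1] = 158.1 / 51.82 = 3.050 mg/L.
Observed yield with endogenous decay: Y_obs = Y / (1 + k_d·θ_c) = 0.413 / (1 + 0.0729 × 18.5) = 0.413 / 2.349 = 0.1758 g VSS/g bCOD.
Q·(S₀ − S) = 649 × (292 − 3.05) × 10⁻³ = 187.5 kg/d removed.
Net biomass production P_X = Y_obs × Q·(S₀ − S) = 0.1758 × 187.5 = 32.98 kg VSS/d.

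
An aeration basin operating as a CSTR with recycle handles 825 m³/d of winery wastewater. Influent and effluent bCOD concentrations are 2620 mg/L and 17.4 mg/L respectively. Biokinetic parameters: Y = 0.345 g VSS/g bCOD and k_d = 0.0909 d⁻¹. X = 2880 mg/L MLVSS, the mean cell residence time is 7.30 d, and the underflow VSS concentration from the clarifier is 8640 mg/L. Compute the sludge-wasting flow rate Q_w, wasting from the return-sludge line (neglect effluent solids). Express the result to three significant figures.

From the SRT design equation V = Y Q (S₀−S) θ_c / [X (1 + k_d θ_c)] = 0.345 × 825 × (2620 − 17.4) × 7.30 / [2880 × (1 + 0.0909 × 7.30)] = 5.41×10^6 / 4791 = 1129 m³.
Wasting from the return line (neglecting effluent solids): Q_w = V·X / (θ_c·X_r) = 1129 × 2880 / (7.30 × 8640) = 51.54 m³/d.

Q_w ≈ 51.5 m³/d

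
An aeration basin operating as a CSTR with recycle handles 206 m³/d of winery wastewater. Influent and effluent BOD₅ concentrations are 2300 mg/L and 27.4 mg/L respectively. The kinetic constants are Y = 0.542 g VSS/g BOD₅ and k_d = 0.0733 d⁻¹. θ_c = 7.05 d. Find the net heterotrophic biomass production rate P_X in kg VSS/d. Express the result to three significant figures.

P_X ≈ 167 kg VSS/d

The observed yield is Y_obs = Y/(1 + k_d·θ_c) = 0.542 / (1 + 0.0733 × 7.05) = 0.542 / 1.517 = 0.3573 g VSS per g BOD₅ removed.
Q·(S₀ − S) = 206 × (2300 − 27.4) × 10⁻³ = 468.2 kg/d removed.
So the net sludge growth is P_X = 0.3573 × 468.2 = 167.3 kg VSS/d.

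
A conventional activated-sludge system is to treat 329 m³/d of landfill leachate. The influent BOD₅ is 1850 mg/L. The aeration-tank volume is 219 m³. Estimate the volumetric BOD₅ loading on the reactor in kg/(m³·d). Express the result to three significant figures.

L_v = Q S₀ / V = 329 × 1850 × 10⁻³ / 219.0 = 2.779 kg/(m³·d).

L_v ≈ 2.78 kg BOD₅/(m³·d)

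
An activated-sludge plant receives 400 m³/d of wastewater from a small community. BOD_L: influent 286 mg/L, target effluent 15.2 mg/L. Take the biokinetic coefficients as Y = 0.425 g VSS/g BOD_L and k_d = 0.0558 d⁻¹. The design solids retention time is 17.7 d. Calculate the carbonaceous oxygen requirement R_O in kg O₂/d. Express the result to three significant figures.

R_O ≈ 75.4 kg O₂/d

Observed yield with endogenous decay: Y_obs = Y / (1 + k_d·θ_c) = 0.425 / (1 + 0.0558 × 17.7) = 0.425 / 1.988 = 0.2138 g VSS/g BOD_L.
Mass of BOD_L removed per day: Q(S₀ − S) = 400 × 270.8 g/m³ = 108.3 kg/d.
Net sludge production P_X = 0.2138 × 108.3 = 23.16 kg VSS/d.
Carbonaceous O₂ demand = substrate oxidised − cell-mass equivalent = 108.3 − 1.42 × 23.16 = 75.43 kg O₂/d.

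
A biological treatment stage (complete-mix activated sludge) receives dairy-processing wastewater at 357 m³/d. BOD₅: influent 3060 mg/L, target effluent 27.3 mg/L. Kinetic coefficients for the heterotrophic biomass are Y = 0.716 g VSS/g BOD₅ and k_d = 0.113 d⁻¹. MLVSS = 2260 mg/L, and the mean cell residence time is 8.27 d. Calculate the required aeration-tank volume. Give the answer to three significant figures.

Steady-state biomass mass balance: V·X·(1 + k_d·θ_c) = Y·Q·(S₀ − S)·θ_c, so V = 0.716 × 357 × (3060 − 27.3) × 8.27 / [2260 × (1 + 0.113 × 8.27)] = 6.41×10^6 / 4372 = 1466 m³.

V ≈ 1470 m³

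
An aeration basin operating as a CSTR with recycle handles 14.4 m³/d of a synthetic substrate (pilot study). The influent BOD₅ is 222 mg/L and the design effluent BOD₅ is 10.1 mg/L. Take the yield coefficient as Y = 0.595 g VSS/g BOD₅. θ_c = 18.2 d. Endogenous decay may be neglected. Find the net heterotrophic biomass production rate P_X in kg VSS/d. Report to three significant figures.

No decay correction is needed, so Y_obs = Y = 0.595.
ΔS = 222 − 10.1 = 211.9 mg/L, so the substrate removal rate is 14.4 × 211.9/1000 = 3.051 kg BOD₅/d.
Net biomass production P_X = Y_obs × Q·(S₀ − S) = 0.5950 × 3.051 = 1.816 kg VSS/d.

P_X ≈ 1.82 kg VSS/d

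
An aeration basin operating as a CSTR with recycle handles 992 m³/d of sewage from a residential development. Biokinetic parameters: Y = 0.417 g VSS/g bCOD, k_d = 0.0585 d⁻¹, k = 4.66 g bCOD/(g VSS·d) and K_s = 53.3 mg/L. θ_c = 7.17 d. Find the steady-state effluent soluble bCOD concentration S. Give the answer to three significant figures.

For a completely mixed reactor with recycle the Lawrence–McCarty relation gives S = K_s·(1 + k_d·θ_c) / [θ_c·(Y·k − k_d) − 1] = 53.3 × (1 + 0.0585 × 7.17) / [7.17 × (0.417 × 4.66 − 0.0585) − 1] = 75.66 / 12.51 = 6.046 mg/L.

S ≈ 6.05 mg/L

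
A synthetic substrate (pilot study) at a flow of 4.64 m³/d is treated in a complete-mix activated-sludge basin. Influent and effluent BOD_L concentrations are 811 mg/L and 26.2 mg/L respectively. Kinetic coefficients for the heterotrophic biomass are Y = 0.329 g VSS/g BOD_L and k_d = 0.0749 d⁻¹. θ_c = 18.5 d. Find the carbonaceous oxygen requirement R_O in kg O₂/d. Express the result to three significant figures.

Y_obs = Y / (1 + k_d θ_c) = 0.329 / (1 + 0.0749 × 18.5) = 0.329 / 2.386 = 0.1379.
Substrate removed = Q·(S₀ − S) = 4.64 m³/d × (811 − 26.2) g/m³ = 3.64×10^3 g/d = 3.641 kg/d.
Biomass synthesised: P_X = Y_obs × 3.641 = 0.5022 kg VSS/d.
R_O = Q·ΔS − 1.42 P_X = 3.641 − 0.7131 = 2.928 kg O₂/d.

R_O ≈ 2.93 kg O₂/d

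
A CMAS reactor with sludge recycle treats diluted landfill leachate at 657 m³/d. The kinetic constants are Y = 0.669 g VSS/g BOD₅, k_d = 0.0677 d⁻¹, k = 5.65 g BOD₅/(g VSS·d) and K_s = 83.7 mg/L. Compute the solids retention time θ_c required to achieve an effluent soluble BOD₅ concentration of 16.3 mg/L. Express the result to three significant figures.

θ_c ≈ 1.82 d

At the target effluent, Y k S/(K_s+S) = 0.669×5.65×16.3/100.0 = 0.6161 d⁻¹.
θ_c = 1/(μ − k_d) = 1/(0.6161 − 0.0677) = 1/0.5484 = 1.823 d.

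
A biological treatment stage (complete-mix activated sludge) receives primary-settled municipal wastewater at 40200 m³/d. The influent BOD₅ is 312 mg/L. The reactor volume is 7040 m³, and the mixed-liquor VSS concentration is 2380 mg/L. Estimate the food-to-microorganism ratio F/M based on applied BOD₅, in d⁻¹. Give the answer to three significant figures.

F/M ≈ 0.749 d⁻¹

Food-to-microorganism ratio F/M = Q S₀ / (V X) = 40200 × 312 / (7040 × 2380) = 0.7486 d⁻¹.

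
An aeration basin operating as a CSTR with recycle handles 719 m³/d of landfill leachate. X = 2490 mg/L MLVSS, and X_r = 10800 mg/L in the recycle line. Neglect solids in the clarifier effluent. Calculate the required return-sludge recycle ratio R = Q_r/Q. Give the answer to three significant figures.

Solids balance on the clarifier gives (1+R)X = R·X_r, so R = X/(X_r − X) = 2490 / (10800 − 2490) = 0.2996.

R ≈ 0.300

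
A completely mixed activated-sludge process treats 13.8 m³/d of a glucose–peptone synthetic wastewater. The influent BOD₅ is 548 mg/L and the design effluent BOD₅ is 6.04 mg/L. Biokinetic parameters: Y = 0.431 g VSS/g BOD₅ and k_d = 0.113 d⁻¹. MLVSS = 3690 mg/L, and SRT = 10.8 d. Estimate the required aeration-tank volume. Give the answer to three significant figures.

From the SRT design equation V = Y Q (S₀−S) θ_c / [X (1 + k_d θ_c)] = 0.431 × 13.8 × (548 − 6.04) × 10.8 / [3690 × (1 + 0.113 × 10.8)] = 3.48×10^4 / 8193 = 4.249 m³.

V ≈ 4.25 m³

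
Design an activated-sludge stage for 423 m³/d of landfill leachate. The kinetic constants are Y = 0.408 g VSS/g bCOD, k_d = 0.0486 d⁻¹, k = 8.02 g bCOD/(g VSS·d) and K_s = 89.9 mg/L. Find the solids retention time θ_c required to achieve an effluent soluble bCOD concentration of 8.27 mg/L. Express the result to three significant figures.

θ_c ≈ 4.40 d

At the target effluent, Y k S/(K_s+S) = 0.408×8.02×8.27/98.17 = 0.2757 d⁻¹.
1/θ_c = 0.2757 − 0.0486 = 0.2271 d⁻¹, so θ_c = 4.404 d.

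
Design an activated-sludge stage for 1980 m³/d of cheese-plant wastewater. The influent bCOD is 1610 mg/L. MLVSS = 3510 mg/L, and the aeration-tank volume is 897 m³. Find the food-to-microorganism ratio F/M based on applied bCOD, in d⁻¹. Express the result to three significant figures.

F/M = Q·S₀ / (V·X) = 1980 × 1610 / (897.0 × 3510) = 1.012 g bCOD·(g VSS·d)⁻¹.

F/M ≈ 1.01 d⁻¹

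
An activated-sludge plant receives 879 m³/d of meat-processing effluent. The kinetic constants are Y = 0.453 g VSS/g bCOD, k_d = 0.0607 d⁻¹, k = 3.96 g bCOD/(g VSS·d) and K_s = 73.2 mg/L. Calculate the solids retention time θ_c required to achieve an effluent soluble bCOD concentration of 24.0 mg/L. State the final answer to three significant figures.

θ_c ≈ 2.62 d

At the target effluent, Y k S/(K_s+S) = 0.453×3.96×24.0/97.20 = 0.4429 d⁻¹.
Then 1/θ_c = μ − k_d = 0.4429 − 0.0607 = 0.3822 d⁻¹, giving θ_c = 2.616 d.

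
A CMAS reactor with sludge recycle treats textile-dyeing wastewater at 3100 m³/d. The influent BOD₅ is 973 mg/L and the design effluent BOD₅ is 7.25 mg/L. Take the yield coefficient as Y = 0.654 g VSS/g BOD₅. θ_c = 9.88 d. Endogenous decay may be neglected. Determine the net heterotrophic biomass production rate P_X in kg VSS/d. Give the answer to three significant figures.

P_X ≈ 1960 kg VSS/d

With endogenous decay neglected, the observed yield equals the true yield: Y_obs = Y = 0.654 g VSS/g BOD₅.
Mass of BOD₅ removed per day: Q(S₀ − S) = 3100 × 965.8 g/m³ = 2994 kg/d.
P_X = Y_obs · Q(S₀ − S) = 0.6540 × 2994 = 1958 kg VSS/d.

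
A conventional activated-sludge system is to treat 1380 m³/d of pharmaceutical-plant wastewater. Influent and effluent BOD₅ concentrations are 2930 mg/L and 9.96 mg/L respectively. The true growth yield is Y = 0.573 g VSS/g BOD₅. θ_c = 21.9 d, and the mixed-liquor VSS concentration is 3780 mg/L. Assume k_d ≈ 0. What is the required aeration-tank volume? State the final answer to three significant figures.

V ≈ 13400 m³

V·X = Y·Q·ΔS·θ_c gives V = 0.573 × 1380 × (2930 − 9.96) × 21.9 / 3780 = 13377 m³.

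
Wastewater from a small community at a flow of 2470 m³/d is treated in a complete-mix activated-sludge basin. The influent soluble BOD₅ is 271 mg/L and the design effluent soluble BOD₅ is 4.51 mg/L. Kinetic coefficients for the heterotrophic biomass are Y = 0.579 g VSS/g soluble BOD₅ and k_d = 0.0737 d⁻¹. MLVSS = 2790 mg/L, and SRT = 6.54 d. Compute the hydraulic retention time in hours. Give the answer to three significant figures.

Rearranging the biomass balance for a CMAS with decay, V = Y·Q·ΔS·θ_c / [X·(1+k_d θ_c)] = 0.579 × 2470 × (271 − 4.51) × 6.54 / [2790 × (1 + 0.0737 × 6.54)] = 2.49×10^6 / 4135 = 602.8 m³.
Hydraulic retention time τ = V/Q = 602.8 / 2470 = 0.2441 d = 5.857 h.

τ ≈ 5.86 h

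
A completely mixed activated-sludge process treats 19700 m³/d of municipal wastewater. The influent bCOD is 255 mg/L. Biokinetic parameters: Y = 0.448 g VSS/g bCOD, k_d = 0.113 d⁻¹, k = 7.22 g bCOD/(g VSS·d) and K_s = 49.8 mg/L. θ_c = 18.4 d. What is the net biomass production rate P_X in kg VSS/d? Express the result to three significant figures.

P_X ≈ 723 kg VSS/d

From the Monod/SRT balance for a CMAS, S = K_s·(1+k_d θ_c)/[θ_c·(Y k − k_d) − 1] = 49.8 × (1 + 0.113 × 18.4) / [18.4 × (0.448 × 7.22 − 0.113) − 1] = 153.3 / 56.44 = 2.717 mg/L.
Observed yield with endogenous decay: Y_obs = Y / (1 + k_d·θ_c) = 0.448 / (1 + 0.113 × 18.4) = 0.448 / 3.079 = 0.1455 g VSS/g bCOD.
ΔS = 255 − 2.72 = 252.3 mg/L, so the substrate removal rate is 19700 × 252.3/1000 = 4970 kg bCOD/d.
Biomass produced: P_X = Y_obs·Q·ΔS = 0.1455 × 4970 ≈ 723.1 kg VSS/d.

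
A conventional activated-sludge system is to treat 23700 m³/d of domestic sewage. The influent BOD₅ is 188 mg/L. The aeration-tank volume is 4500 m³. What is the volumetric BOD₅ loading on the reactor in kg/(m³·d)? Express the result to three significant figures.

L_v ≈ 0.990 kg BOD₅/(m³·d)

Applied BOD₅ load per unit volume = Q·S₀/V = (23700 × 188/1000)/4500 = 0.9901 kg BOD₅·m⁻³·d⁻¹.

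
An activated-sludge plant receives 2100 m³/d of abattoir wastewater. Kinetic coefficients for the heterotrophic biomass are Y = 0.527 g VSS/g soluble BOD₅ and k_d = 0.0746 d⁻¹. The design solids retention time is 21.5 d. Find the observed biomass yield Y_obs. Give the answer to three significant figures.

Correct the yield for decay: Y_obs = Y/(1 + k_d θ_c) = 0.527 / (1 + 0.0746 × 21.5) = 0.527 / 2.604 = 0.2024.

Y_obs ≈ 0.202 g VSS/g soluble BOD₅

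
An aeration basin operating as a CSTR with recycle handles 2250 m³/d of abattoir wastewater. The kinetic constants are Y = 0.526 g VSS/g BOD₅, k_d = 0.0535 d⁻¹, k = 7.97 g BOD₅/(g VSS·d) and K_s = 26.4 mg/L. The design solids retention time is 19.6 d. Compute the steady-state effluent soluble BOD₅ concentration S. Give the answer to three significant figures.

S ≈ 0.675 mg/L

From the Monod/SRT balance for a CMAS, S = K_s·(1+k_d θ_c)/[θ_c·(Y k − k_d) − 1] = 26.4 × (1 + 0.0535 × 19.6) / [19.6 × (0.526 × 7.97 − 0.0535) − 1] = 54.08 / 80.12 = 0.6750 mg/L.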